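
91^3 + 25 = 753596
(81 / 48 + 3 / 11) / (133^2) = 0.00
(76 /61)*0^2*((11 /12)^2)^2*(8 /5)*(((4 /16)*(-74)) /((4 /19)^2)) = 0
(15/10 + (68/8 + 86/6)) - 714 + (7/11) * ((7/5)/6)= -75847/110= -689.52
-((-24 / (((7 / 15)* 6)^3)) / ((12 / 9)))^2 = -1265625 / 1882384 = -0.67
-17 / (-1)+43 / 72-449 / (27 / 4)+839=170657 / 216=790.08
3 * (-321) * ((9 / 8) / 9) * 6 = -2889 / 4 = -722.25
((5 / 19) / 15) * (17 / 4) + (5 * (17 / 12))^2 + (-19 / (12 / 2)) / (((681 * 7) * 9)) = 1966084291 / 39127536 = 50.25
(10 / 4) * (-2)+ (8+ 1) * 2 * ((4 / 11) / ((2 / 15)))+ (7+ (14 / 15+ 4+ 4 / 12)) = 9299 / 165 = 56.36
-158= -158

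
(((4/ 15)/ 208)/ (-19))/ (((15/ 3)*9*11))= -1/ 7335900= -0.00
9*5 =45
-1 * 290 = -290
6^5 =7776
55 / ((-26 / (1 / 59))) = -55 / 1534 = -0.04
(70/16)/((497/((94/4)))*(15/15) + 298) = 329/24000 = 0.01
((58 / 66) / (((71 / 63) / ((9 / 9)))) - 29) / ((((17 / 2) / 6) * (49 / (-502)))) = 132768960 / 650573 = 204.08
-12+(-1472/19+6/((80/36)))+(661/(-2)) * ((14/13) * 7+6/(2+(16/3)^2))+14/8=-1787795759/676780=-2641.62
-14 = -14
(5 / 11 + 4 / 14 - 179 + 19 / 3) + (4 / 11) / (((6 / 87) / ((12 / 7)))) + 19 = -33238 / 231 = -143.89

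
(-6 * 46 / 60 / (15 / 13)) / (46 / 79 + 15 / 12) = -94484 / 43425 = -2.18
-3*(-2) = 6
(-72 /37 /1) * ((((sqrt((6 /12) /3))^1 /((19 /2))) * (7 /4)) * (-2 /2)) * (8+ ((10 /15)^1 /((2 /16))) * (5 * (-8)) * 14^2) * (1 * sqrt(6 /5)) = -10534944 * sqrt(5) /3515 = -6701.81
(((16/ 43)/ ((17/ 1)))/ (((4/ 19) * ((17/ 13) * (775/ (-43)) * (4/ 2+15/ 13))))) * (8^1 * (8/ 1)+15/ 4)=-870181/ 9182975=-0.09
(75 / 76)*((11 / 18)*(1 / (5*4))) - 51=-92969 / 1824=-50.97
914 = 914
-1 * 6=-6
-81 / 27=-3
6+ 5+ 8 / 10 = 59 / 5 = 11.80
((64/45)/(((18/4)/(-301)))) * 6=-77056/135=-570.79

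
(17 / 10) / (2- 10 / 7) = 119 / 40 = 2.98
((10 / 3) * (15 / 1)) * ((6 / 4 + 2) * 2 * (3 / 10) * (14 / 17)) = 1470 / 17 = 86.47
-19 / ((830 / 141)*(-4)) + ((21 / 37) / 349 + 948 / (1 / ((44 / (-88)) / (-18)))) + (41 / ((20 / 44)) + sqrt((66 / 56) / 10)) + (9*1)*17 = sqrt(2310) / 140 + 34769610917 / 128613480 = 270.69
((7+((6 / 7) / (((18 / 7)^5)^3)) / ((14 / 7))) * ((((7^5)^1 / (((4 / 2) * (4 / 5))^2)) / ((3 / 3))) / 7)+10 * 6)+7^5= 3372562476319818195930697 / 143928333151519113216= 23432.23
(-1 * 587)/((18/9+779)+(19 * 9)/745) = -437315/582016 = -0.75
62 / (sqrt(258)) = 31 *sqrt(258) / 129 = 3.86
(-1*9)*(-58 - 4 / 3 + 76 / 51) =8850 / 17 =520.59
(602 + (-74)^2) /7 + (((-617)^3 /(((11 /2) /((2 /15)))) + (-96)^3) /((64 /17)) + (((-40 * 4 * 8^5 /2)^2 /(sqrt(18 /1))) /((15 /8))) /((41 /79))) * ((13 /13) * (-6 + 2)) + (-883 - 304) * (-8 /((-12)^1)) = 10764877269 /1540 - 1737228371886080 * sqrt(2) /369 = -6658019905377.20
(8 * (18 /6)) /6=4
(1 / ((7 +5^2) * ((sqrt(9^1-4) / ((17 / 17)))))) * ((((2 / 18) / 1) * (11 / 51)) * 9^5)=24057 * sqrt(5) / 2720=19.78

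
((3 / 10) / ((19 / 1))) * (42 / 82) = 63 / 7790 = 0.01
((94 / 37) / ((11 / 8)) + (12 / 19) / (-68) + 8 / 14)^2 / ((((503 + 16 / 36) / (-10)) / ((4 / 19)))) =-1770340417113960 / 72901691689600081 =-0.02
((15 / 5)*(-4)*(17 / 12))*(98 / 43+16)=-13362 / 43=-310.74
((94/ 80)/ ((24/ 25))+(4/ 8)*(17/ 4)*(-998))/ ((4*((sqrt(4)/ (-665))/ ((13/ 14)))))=502582015/ 3072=163600.92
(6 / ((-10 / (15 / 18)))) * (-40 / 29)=20 / 29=0.69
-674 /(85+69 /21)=-2359 /309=-7.63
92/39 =2.36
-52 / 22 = -26 / 11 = -2.36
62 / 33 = 1.88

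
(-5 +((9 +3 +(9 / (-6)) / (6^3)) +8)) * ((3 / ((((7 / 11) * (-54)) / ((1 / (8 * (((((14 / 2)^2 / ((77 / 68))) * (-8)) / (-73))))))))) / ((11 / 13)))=-1325753 / 32514048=-0.04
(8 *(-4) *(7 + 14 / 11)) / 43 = -2912 / 473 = -6.16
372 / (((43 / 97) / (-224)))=-8082816 / 43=-187972.47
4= 4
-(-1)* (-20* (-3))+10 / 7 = 430 / 7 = 61.43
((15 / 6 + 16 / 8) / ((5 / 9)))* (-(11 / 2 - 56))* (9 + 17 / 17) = 8181 / 2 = 4090.50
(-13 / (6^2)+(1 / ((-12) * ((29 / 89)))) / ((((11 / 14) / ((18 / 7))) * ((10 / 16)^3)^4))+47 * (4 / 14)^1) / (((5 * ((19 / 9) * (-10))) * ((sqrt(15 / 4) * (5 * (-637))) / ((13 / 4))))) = -4367259602783149 * sqrt(15) / 15226486816406250000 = -0.00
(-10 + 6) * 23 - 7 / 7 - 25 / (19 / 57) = -168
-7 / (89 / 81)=-567 / 89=-6.37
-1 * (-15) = 15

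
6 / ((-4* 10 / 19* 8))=-0.36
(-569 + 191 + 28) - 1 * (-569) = 219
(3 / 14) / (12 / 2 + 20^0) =3 / 98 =0.03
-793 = -793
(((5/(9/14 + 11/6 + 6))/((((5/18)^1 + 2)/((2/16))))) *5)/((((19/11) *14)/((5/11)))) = 3375/1109296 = 0.00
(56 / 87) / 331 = 56 / 28797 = 0.00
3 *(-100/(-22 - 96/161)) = 24150/1819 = 13.28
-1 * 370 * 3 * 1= -1110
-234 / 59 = -3.97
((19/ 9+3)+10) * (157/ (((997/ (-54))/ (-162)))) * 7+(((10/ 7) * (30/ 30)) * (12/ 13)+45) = 13224592083/ 90727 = 145762.48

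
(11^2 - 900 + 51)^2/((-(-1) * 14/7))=264992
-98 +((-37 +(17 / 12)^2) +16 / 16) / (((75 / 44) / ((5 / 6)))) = -74273 / 648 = -114.62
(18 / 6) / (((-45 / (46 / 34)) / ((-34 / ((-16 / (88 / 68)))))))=-253 / 1020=-0.25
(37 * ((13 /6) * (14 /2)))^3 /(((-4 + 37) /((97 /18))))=3702551290711 /128304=28857645.05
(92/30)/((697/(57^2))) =49818/3485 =14.29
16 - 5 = 11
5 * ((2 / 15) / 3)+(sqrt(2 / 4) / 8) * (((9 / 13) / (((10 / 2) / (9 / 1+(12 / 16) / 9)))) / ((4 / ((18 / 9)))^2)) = 327 * sqrt(2) / 16640+2 / 9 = 0.25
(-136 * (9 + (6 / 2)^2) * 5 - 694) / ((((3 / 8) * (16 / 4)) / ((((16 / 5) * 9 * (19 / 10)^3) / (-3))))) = 354857224 / 625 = 567771.56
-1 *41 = -41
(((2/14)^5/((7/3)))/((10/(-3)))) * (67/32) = -603/37647680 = -0.00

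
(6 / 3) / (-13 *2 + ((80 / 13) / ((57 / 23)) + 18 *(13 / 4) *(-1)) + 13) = -2964 / 102283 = -0.03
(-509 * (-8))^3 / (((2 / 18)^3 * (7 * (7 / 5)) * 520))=6152630716224 / 637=9658760935.99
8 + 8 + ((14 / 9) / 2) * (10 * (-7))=-346 / 9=-38.44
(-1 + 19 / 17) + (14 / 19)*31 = 7416 / 323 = 22.96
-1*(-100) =100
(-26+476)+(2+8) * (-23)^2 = 5740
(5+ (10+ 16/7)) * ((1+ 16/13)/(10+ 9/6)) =3.35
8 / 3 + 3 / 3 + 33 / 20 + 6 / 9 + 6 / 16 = 763 / 120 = 6.36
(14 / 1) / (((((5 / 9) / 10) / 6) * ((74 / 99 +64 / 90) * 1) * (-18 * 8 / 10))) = -51975 / 722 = -71.99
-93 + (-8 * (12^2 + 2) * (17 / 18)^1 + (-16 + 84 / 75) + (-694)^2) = 480425.01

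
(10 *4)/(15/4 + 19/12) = 15/2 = 7.50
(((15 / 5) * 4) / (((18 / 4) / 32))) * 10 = 2560 / 3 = 853.33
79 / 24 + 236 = 5743 / 24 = 239.29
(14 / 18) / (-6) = -7 / 54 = -0.13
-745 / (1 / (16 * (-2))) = 23840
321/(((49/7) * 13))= 321/91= 3.53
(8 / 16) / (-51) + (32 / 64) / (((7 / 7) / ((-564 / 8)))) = -7193 / 204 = -35.26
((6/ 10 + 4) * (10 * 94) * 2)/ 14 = 4324/ 7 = 617.71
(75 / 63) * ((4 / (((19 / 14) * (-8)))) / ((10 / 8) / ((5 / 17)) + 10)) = -0.03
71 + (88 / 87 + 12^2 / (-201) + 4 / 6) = 419465 / 5829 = 71.96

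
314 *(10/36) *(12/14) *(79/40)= 12403/84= 147.65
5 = 5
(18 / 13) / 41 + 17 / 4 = 9133 / 2132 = 4.28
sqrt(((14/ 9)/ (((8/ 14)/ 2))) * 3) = 7 * sqrt(3)/ 3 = 4.04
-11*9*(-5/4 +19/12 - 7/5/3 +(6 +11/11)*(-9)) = 31251/5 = 6250.20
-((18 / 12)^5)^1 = -243 / 32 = -7.59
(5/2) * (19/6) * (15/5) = 95/4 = 23.75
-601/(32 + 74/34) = -10217/581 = -17.59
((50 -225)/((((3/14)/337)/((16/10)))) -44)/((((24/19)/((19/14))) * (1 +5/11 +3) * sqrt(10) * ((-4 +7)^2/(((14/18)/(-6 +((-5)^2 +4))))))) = -1311593503 * sqrt(10)/32863320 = -126.21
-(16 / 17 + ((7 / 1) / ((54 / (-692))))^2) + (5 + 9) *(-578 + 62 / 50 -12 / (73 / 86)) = -369118844174 / 22617225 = -16320.25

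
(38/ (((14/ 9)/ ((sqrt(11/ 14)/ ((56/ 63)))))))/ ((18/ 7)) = 171 * sqrt(154)/ 224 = 9.47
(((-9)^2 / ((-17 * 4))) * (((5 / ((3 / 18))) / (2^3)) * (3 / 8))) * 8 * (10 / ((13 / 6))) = -54675 / 884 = -61.85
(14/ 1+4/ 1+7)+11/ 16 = 25.69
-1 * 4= -4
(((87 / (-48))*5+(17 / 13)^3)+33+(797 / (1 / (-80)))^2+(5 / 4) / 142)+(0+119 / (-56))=10146237119421801 / 2495792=4065337624.06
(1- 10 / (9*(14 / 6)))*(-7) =-11 / 3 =-3.67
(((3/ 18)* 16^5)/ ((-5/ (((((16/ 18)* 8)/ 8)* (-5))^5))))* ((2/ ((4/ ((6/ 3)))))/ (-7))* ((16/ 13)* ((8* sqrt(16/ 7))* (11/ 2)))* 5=-151182848819200000* sqrt(7)/ 112842639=-3544690411.52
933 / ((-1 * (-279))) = 3.34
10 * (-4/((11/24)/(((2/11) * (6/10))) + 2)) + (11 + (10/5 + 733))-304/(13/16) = 4241882/11609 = 365.40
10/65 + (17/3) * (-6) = -440/13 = -33.85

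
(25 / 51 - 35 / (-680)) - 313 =-7499 / 24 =-312.46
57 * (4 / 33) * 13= 988 / 11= 89.82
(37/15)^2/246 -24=-23.98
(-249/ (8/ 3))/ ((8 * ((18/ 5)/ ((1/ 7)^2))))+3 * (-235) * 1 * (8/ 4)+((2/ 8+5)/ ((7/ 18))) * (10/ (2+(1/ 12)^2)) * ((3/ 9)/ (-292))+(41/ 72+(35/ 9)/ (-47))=-8766734065961/ 6219058048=-1409.66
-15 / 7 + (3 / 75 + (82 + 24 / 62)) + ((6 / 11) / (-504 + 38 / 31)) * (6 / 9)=37335630516 / 465047275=80.28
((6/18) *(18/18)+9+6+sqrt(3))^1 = sqrt(3)+46/3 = 17.07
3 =3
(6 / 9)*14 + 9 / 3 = 37 / 3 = 12.33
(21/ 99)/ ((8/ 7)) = 0.19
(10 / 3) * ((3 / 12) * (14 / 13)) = 35 / 39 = 0.90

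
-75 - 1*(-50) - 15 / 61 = -1540 / 61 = -25.25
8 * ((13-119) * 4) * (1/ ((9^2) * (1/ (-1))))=3392/ 81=41.88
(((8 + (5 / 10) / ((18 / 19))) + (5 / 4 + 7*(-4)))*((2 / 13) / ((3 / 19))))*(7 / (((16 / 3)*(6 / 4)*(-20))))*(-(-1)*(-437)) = -2382961 / 7020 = -339.45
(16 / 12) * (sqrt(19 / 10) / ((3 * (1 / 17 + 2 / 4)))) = 68 * sqrt(190) / 855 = 1.10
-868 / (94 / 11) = -4774 / 47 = -101.57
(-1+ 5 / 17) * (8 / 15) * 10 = -64 / 17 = -3.76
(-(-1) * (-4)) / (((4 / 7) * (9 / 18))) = -14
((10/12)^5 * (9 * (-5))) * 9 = -162.76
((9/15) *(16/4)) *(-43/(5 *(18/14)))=-1204/75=-16.05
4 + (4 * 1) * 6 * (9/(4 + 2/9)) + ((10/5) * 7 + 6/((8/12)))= 1485/19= 78.16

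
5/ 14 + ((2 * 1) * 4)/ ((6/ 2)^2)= 157/ 126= 1.25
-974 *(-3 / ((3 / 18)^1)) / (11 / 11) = 17532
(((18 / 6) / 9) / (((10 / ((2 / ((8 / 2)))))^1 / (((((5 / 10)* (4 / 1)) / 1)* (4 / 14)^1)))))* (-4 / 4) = -1 / 105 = -0.01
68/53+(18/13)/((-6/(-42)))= 7562/689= 10.98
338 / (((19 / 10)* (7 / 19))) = 3380 / 7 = 482.86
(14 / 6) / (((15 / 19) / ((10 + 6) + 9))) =665 / 9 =73.89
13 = 13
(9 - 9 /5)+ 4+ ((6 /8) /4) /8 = 7183 /640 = 11.22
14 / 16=7 / 8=0.88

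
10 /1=10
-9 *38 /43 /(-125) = 342 /5375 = 0.06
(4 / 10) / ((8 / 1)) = 1 / 20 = 0.05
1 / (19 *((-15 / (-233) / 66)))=5126 / 95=53.96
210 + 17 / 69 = 14507 / 69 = 210.25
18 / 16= 9 / 8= 1.12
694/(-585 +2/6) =-1041/877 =-1.19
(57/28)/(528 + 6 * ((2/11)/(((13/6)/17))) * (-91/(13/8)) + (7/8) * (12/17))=46189/1118334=0.04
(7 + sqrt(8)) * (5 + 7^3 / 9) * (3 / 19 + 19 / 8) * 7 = 261415 * sqrt(2) / 171 + 1829905 / 342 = 7512.57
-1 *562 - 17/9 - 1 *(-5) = -5030/9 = -558.89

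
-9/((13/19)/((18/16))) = -1539/104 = -14.80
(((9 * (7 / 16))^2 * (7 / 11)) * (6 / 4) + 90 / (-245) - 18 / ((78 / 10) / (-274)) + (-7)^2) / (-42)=-2496024001 / 150678528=-16.57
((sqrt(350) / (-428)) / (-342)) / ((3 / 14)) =0.00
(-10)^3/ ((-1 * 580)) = 50/ 29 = 1.72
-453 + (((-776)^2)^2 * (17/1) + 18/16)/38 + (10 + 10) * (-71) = 49315766587353/304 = 162222916405.77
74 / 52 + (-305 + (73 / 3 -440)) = -56101 / 78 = -719.24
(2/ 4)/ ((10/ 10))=1/ 2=0.50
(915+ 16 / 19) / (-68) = -17401 / 1292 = -13.47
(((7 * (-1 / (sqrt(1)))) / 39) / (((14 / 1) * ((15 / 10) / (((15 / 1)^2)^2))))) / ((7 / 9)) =-556.32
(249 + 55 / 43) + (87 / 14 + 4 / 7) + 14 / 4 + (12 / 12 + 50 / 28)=158537 / 602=263.35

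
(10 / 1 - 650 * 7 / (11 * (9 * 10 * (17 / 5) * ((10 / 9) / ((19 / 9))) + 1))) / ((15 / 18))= 302688 / 33869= 8.94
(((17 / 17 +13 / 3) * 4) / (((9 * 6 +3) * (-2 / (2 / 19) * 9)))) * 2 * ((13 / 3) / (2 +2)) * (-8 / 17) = 3328 / 1491291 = 0.00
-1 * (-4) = 4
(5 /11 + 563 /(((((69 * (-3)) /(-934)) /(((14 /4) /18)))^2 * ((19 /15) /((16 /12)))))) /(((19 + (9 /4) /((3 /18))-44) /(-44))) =2649863131360 /1516726053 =1747.09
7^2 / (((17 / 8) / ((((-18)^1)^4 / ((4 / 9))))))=5446401.88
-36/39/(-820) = 3/2665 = 0.00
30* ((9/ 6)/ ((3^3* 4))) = 5/ 12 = 0.42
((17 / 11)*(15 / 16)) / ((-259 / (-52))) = 3315 / 11396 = 0.29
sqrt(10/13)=sqrt(130)/13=0.88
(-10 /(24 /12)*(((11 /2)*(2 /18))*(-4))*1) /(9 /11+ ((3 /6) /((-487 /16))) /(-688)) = 50677220 /3392541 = 14.94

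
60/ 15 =4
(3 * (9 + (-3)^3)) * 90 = -4860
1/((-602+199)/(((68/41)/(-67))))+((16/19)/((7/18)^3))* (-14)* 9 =-1804.10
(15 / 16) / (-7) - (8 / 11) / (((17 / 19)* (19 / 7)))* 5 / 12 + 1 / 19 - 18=-21734557 / 1193808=-18.21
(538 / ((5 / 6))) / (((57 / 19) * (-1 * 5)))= -43.04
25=25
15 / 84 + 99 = 2777 / 28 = 99.18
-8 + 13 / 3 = -11 / 3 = -3.67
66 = 66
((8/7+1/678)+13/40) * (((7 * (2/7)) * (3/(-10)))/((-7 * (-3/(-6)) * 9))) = 139469/4983300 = 0.03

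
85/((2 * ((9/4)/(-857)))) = -145690/9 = -16187.78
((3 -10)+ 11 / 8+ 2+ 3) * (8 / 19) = -5 / 19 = -0.26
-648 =-648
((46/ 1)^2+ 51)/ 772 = 2167/ 772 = 2.81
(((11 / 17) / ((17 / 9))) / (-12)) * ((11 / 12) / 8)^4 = -161051 / 32728154112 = -0.00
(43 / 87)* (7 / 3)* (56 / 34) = 8428 / 4437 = 1.90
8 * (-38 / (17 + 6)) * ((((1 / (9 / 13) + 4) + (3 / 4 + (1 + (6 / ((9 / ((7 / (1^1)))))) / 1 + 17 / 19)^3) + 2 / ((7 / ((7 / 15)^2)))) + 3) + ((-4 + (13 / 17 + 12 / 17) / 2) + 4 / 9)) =-363838088116 / 95276925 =-3818.74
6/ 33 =2/ 11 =0.18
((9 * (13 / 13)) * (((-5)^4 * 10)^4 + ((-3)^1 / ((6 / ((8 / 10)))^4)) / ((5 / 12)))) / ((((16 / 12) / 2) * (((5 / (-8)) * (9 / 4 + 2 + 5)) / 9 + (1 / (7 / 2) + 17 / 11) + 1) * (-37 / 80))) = -20348597853606712.43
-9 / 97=-0.09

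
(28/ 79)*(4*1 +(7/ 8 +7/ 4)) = 371/ 158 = 2.35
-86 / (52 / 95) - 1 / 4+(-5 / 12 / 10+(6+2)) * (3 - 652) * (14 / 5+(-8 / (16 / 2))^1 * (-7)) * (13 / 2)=-1026995459 / 3120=-329165.21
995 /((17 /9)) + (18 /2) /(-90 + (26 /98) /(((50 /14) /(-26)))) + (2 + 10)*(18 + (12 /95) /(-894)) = 2875106092251 /3871335880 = 742.67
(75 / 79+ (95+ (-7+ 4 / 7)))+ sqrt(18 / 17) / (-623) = 89.52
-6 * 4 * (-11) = 264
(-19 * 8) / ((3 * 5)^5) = -152 / 759375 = -0.00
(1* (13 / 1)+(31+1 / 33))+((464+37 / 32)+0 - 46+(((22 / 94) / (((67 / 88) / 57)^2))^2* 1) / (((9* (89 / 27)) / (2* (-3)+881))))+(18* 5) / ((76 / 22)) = 4034284251798261718417495 / 79488161548962144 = 50753271.60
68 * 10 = 680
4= 4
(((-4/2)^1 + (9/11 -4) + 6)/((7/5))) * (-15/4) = -675/308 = -2.19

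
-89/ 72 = -1.24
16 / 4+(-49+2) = -43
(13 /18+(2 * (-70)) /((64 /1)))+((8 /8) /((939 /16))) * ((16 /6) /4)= -65531 /45072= -1.45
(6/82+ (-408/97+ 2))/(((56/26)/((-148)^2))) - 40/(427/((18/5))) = -5262532676/242597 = -21692.49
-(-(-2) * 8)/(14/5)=-40/7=-5.71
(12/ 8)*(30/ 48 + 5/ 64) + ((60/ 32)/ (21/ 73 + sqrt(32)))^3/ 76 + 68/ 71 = 16470898135057125*sqrt(2)/ 47867078889534237184 + 27356529100572944217443/ 13594250404627723360256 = 2.01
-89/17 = -5.24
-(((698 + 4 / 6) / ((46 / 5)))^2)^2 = -753919797760000 / 22667121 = -33260500.87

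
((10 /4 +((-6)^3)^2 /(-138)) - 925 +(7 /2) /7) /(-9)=28982 /207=140.01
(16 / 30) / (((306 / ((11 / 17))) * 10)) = 0.00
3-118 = -115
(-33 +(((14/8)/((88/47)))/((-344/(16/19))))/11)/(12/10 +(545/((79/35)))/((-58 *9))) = -5381231673375/120252027368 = -44.75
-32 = -32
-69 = -69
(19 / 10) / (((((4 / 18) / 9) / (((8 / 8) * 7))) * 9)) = 1197 / 20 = 59.85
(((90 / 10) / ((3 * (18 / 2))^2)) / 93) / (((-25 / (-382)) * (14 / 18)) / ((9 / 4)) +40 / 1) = 191 / 57584670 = 0.00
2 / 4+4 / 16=3 / 4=0.75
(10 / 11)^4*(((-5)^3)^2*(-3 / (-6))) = 78125000 / 14641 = 5336.04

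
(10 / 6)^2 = 25 / 9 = 2.78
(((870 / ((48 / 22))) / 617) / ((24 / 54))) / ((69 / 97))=2.04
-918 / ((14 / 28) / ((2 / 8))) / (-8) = 459 / 8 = 57.38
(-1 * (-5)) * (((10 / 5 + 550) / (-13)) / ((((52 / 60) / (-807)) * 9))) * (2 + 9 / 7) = 72172.95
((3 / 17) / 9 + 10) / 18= 511 / 918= 0.56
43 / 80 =0.54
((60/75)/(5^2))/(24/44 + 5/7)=308/12125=0.03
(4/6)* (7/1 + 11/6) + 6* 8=485/9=53.89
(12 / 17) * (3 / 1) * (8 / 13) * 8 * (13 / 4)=576 / 17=33.88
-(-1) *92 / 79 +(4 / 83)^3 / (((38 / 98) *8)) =999514644 / 858252287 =1.16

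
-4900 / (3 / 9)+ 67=-14633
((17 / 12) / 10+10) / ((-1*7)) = -1217 / 840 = -1.45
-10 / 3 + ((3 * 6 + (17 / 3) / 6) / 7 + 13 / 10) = 212 / 315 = 0.67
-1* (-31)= 31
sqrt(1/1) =1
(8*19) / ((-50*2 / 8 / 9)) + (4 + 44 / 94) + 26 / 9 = -1079528 / 10575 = -102.08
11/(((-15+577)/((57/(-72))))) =-209/13488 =-0.02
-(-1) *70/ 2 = 35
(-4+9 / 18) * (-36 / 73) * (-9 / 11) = -1134 / 803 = -1.41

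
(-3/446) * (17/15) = -17/2230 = -0.01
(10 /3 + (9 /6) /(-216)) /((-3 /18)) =-479 /24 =-19.96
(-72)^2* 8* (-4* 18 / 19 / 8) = -373248 / 19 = -19644.63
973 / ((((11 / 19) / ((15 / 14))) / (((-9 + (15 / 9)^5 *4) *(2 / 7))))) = 136183165 / 6237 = 21834.72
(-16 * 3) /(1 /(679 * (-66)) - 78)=2151072 /3495493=0.62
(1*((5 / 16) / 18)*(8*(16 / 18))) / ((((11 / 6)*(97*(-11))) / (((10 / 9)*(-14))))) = 2800 / 2852091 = 0.00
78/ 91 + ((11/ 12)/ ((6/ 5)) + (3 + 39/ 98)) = 17707/ 3528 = 5.02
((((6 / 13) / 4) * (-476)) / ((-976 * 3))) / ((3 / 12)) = 119 / 1586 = 0.08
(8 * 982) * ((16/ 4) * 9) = 282816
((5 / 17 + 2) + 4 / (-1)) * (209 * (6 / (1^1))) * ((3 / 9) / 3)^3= -12122 / 4131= -2.93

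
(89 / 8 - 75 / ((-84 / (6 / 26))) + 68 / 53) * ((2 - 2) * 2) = 0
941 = 941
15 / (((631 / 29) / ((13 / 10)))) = 1131 / 1262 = 0.90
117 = 117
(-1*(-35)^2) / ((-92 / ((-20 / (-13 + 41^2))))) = -6125 / 38364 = -0.16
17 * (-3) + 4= -47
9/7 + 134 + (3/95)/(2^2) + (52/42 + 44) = 1440643/7980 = 180.53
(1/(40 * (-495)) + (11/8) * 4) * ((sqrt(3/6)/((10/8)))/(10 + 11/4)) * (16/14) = 124456 * sqrt(2)/631125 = 0.28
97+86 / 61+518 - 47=34734 / 61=569.41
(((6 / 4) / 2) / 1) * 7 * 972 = 5103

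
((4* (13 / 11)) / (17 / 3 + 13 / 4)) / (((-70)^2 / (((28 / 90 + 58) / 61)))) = 0.00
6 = 6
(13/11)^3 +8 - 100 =-120255/1331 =-90.35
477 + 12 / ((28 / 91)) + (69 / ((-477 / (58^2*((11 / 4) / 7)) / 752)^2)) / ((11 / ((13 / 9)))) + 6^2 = 1315520564291512 / 33446763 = 39331775.22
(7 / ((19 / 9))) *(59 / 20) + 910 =349517 / 380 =919.78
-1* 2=-2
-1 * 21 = -21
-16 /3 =-5.33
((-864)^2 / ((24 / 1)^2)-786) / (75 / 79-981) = -6715 / 12904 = -0.52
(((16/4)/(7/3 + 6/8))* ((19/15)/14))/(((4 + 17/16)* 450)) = 1216/23601375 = 0.00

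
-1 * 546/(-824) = 273/412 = 0.66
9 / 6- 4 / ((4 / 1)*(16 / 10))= 7 / 8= 0.88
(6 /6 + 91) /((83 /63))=5796 /83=69.83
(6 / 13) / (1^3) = 6 / 13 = 0.46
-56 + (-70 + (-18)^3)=-5958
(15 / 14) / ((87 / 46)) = 115 / 203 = 0.57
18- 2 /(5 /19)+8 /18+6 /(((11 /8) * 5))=1160 /99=11.72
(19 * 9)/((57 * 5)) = 3/5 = 0.60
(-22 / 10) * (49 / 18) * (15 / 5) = -539 / 30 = -17.97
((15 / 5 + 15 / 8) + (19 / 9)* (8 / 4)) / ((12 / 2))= 655 / 432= 1.52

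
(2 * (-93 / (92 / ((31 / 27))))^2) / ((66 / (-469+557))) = 923521 / 257094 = 3.59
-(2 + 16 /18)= -26 /9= -2.89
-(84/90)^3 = -0.81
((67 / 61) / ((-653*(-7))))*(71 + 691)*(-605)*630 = -2779890300 / 39833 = -69788.63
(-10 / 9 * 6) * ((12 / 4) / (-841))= 20 / 841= 0.02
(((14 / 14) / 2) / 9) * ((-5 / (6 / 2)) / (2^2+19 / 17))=-85 / 4698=-0.02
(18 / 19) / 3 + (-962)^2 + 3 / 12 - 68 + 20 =70330139 / 76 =925396.57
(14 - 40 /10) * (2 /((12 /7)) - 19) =-535 /3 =-178.33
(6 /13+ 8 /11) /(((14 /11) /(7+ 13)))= 1700 /91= 18.68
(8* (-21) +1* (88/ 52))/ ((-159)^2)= -0.01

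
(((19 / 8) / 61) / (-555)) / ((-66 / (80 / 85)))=19 / 18992655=0.00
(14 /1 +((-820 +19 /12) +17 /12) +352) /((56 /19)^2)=-162811 /3136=-51.92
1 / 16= 0.06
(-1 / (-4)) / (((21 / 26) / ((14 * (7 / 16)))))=91 / 48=1.90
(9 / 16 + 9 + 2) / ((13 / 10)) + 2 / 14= 6579 / 728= 9.04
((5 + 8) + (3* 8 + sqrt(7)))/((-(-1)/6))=6* sqrt(7) + 222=237.87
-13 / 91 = -1 / 7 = -0.14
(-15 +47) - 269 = -237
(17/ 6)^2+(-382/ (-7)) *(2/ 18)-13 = 275/ 252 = 1.09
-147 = -147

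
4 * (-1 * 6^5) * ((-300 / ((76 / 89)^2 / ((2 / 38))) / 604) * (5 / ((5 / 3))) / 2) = 1732322700 / 1035709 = 1672.60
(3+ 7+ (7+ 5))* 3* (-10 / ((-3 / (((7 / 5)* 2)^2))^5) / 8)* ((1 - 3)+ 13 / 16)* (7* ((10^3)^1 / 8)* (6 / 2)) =-13224361257184 / 421875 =-31346634.09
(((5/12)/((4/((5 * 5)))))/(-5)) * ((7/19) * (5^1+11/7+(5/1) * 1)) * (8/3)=-225/38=-5.92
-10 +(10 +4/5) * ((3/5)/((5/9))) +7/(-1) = -667/125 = -5.34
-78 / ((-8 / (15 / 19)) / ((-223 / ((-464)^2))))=-130455 / 16362496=-0.01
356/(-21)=-356/21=-16.95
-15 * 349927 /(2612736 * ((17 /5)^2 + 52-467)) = 43740875 /8784018432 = 0.00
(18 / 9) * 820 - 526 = 1114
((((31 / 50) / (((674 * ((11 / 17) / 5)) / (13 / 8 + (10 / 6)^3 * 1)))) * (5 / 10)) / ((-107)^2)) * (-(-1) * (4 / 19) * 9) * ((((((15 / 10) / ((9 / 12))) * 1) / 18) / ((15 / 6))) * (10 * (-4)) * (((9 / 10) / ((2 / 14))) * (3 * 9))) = -44854551 / 40319370850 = -0.00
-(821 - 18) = -803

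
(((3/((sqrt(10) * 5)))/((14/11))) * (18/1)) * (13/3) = 11.63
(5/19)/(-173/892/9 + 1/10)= 200700/59831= 3.35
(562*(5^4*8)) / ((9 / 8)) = 22480000 / 9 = 2497777.78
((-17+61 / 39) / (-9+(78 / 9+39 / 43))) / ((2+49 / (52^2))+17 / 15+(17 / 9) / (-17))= -121146480 / 13688113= -8.85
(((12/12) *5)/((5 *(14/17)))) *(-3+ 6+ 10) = 221/14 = 15.79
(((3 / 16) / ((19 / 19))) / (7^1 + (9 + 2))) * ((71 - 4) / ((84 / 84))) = 67 / 96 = 0.70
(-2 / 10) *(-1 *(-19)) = -19 / 5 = -3.80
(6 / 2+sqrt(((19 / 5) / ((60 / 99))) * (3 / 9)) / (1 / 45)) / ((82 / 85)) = 70.55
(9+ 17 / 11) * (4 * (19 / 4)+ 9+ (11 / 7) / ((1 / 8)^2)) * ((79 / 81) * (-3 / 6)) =-458200 / 693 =-661.18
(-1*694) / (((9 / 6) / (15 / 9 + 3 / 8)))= -17003 / 18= -944.61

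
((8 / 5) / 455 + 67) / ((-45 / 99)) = -1676763 / 11375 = -147.41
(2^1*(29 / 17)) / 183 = 58 / 3111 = 0.02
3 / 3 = 1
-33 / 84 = -11 / 28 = -0.39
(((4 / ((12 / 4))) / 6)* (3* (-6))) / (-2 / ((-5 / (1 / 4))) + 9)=-40 / 91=-0.44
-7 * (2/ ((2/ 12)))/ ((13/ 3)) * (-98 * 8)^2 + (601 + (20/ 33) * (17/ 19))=-11914268.61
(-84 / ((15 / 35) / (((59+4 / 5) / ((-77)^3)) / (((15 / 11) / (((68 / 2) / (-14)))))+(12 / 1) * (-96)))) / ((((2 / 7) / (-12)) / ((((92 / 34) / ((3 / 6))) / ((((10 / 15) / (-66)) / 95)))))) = 3159112628600352 / 6545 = 482675726294.94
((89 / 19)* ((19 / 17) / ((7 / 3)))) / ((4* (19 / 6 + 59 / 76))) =15219 / 106981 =0.14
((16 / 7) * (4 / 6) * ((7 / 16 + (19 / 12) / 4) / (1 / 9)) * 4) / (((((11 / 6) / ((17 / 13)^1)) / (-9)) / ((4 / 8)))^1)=-146880 / 1001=-146.73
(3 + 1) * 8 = 32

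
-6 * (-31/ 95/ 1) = 186/ 95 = 1.96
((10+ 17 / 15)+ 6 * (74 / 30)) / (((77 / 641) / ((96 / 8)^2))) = 11968752 / 385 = 31087.67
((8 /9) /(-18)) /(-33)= 4 /2673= 0.00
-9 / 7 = -1.29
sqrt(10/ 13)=sqrt(130)/ 13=0.88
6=6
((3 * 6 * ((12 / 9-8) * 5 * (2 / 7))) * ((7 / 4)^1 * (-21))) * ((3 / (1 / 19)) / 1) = 359100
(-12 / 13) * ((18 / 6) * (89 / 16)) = -15.40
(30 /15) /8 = 1 /4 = 0.25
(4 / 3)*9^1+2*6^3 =444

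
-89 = -89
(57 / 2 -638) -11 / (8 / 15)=-5041 / 8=-630.12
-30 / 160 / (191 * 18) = -1 / 18336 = -0.00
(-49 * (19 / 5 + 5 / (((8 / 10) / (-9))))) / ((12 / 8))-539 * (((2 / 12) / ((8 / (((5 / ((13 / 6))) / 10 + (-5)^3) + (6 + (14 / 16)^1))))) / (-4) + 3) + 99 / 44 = -23197507 / 99840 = -232.35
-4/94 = -2/47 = -0.04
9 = 9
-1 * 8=-8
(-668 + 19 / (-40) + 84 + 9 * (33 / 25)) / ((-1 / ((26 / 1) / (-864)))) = -17.23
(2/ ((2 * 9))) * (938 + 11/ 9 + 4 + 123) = 9596/ 81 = 118.47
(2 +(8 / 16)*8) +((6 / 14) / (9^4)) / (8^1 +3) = 1010395 / 168399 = 6.00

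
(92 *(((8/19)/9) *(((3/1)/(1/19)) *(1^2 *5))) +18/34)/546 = 8941/3978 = 2.25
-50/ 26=-25/ 13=-1.92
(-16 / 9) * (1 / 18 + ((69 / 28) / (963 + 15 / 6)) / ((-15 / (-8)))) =-553928 / 5474385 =-0.10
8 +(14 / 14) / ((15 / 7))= 127 / 15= 8.47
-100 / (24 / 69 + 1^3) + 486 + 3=12859 / 31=414.81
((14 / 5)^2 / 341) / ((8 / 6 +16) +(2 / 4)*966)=588 / 12796025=0.00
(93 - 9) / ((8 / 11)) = 231 / 2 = 115.50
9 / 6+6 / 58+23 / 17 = 2915 / 986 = 2.96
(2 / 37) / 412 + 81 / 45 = 68603 / 38110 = 1.80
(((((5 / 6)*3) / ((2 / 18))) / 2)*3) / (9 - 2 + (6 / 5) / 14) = 4.76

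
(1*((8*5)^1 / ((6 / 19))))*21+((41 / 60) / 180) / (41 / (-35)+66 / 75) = 58604833 / 22032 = 2659.99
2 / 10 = 1 / 5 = 0.20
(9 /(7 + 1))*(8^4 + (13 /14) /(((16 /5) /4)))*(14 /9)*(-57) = -13078137 /32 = -408691.78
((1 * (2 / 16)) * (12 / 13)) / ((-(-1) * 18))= 1 / 156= 0.01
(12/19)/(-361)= -12/6859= -0.00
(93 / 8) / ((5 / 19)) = 1767 / 40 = 44.18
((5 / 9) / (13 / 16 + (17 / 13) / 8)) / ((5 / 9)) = 208 / 203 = 1.02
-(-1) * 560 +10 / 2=565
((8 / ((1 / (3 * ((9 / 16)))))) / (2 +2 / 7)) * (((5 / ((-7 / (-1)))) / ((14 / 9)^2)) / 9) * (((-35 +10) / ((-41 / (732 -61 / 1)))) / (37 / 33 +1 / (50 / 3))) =67.10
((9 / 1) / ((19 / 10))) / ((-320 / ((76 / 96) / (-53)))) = 3 / 13568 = 0.00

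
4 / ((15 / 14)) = 56 / 15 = 3.73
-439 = -439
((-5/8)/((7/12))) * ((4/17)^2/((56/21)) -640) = 198165/289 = 685.69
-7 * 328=-2296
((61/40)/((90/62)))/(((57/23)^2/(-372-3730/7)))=-3168073613/20468700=-154.78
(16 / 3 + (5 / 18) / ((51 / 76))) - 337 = -152045 / 459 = -331.25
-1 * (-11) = 11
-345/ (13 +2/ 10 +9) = -575/ 37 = -15.54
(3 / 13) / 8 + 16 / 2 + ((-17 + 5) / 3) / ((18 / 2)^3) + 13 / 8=182875 / 18954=9.65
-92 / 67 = -1.37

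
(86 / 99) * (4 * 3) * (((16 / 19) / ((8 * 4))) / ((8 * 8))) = 43 / 10032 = 0.00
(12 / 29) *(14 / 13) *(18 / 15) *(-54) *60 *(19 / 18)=-689472 / 377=-1828.84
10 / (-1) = -10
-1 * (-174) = 174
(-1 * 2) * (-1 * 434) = 868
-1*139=-139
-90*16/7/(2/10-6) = 7200/203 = 35.47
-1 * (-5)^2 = -25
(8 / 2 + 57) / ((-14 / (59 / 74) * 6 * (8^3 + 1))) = -3599 / 3188808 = -0.00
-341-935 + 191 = -1085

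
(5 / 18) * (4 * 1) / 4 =5 / 18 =0.28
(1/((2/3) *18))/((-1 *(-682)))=1/8184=0.00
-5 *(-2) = 10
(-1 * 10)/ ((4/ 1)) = -5/ 2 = -2.50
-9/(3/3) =-9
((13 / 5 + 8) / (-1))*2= -106 / 5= -21.20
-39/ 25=-1.56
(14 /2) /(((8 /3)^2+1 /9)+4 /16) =252 /269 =0.94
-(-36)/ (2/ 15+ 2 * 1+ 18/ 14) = 3780/ 359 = 10.53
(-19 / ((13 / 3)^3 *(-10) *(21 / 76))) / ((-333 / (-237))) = 171114 / 2845115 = 0.06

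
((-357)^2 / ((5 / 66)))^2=70755586549956 / 25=2830223461998.24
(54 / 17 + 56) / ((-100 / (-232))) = 58348 / 425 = 137.29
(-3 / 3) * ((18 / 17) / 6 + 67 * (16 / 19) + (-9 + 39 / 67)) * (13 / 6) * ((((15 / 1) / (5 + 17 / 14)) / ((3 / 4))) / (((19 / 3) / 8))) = -15181056800 / 35772573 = -424.38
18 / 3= 6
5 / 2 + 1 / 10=13 / 5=2.60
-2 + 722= 720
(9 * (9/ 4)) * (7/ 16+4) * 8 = 718.88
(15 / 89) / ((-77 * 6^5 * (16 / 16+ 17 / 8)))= -1 / 11101860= -0.00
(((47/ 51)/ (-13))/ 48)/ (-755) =47/ 24027120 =0.00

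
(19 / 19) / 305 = 1 / 305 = 0.00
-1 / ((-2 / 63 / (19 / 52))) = 1197 / 104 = 11.51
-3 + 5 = 2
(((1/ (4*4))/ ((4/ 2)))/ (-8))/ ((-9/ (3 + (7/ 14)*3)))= 1/ 512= 0.00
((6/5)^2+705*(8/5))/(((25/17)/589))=282727068/625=452363.31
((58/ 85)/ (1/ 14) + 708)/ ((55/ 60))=731904/ 935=782.79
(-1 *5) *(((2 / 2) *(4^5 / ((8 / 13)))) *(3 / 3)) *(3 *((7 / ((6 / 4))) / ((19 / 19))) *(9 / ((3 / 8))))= -2795520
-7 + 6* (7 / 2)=14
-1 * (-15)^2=-225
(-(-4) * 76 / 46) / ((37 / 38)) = 5776 / 851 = 6.79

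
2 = 2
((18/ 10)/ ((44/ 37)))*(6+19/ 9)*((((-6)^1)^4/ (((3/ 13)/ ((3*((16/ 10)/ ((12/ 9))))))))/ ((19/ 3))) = 204779016/ 5225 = 39192.16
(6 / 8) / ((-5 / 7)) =-21 / 20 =-1.05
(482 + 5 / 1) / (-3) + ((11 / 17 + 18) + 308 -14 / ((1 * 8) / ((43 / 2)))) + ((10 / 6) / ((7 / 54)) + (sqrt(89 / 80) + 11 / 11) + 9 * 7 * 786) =sqrt(445) / 20 + 141824807 / 2856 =49659.60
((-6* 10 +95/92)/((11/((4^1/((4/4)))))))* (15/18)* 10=-135625/759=-178.69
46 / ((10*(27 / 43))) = 7.33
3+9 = 12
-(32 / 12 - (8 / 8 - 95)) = -290 / 3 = -96.67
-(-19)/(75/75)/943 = 0.02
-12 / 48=-1 / 4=-0.25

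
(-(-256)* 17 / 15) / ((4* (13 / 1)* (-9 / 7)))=-7616 / 1755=-4.34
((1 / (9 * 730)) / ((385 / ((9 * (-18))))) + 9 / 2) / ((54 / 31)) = 1452071 / 562100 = 2.58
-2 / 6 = -1 / 3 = -0.33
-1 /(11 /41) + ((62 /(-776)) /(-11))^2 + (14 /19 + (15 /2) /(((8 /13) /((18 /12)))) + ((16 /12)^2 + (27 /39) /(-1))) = 1326279891725 /80987553504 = 16.38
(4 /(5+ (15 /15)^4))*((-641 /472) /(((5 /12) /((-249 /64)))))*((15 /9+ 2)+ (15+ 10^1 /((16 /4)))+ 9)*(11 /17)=105927173 /641920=165.02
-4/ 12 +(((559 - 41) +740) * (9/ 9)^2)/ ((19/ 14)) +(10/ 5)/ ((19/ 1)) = 52823/ 57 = 926.72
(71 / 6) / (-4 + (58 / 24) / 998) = -141716 / 47875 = -2.96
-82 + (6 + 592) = 516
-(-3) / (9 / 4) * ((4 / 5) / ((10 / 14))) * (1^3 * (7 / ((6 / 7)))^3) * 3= 2440.13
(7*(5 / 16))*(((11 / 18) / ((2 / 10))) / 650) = 77 / 7488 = 0.01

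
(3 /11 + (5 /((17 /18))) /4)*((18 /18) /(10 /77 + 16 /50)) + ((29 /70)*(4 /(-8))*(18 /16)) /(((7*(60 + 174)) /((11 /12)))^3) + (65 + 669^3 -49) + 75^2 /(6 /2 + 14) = 2082939342365046775170080761 /6956611676526919680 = 299418659.43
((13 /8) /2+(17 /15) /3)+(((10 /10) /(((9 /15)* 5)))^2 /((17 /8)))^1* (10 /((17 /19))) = 123091 /69360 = 1.77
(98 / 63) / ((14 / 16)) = 16 / 9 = 1.78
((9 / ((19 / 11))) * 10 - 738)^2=169833024 / 361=470451.59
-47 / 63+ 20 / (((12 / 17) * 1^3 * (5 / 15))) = 5308 / 63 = 84.25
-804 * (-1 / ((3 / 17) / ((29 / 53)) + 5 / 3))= 404.19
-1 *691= -691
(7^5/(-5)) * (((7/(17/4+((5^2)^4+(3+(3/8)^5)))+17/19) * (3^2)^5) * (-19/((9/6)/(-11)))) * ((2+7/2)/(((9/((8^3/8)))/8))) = -7742512752531.83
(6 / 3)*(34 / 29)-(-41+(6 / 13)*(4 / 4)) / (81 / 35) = 606509 / 30537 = 19.86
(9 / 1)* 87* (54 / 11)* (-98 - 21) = -5031558 / 11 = -457414.36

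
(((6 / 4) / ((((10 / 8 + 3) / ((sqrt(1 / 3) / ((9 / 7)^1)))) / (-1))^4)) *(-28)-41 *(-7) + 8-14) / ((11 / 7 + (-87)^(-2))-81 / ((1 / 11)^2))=-2719438511733013 / 94837863050950959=-0.03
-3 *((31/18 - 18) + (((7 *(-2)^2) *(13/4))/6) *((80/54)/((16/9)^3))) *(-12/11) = -113161/2816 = -40.19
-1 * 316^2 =-99856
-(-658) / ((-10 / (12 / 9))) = -1316 / 15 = -87.73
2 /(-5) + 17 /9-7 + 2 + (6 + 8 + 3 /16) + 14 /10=1739 /144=12.08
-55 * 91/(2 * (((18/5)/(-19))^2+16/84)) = -948572625/85808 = -11054.59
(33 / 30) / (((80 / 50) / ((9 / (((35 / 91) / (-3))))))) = -48.26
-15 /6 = -5 /2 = -2.50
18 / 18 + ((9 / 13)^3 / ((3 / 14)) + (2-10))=-11977 / 2197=-5.45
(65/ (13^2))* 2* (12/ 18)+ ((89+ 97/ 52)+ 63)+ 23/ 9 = 73445/ 468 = 156.93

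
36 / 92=9 / 23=0.39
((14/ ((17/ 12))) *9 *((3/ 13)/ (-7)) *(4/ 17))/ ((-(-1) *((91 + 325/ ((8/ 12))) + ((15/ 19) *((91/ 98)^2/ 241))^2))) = -2087797758423552/ 1750644622601208997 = -0.00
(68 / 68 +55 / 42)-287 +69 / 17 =-200371 / 714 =-280.63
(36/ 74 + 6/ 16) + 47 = 14167/ 296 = 47.86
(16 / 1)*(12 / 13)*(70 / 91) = 1920 / 169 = 11.36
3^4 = 81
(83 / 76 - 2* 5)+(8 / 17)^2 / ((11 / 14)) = -2084087 / 241604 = -8.63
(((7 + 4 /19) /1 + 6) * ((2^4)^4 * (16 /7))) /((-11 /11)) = -263192576 /133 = -1978891.55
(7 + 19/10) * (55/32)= 979/64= 15.30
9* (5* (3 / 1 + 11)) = 630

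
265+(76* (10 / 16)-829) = -1033 / 2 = -516.50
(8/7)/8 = 1/7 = 0.14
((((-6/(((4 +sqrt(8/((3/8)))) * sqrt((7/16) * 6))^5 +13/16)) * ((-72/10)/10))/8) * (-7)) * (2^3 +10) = -27216/(325 +16385600 * sqrt(42) +28380800 * sqrt(14)) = -0.00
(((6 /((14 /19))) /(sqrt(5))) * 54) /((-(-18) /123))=21033 * sqrt(5) /35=1343.75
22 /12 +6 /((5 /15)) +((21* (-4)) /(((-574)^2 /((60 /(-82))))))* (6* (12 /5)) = 57418969 /2894682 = 19.84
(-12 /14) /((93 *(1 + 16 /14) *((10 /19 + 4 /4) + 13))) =-19 /64170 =-0.00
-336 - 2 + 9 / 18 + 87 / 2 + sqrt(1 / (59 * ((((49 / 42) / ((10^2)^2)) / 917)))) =-294 + 100 * sqrt(46374) / 59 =70.99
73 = 73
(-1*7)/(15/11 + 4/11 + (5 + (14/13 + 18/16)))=-8008/10215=-0.78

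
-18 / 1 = -18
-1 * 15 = -15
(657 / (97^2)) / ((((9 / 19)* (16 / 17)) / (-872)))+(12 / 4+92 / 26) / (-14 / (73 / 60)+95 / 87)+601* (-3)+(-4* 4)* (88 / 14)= -46231428870621 / 22653842302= -2040.78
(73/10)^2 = 5329/100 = 53.29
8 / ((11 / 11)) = 8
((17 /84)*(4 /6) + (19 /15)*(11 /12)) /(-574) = -1633 /723240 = -0.00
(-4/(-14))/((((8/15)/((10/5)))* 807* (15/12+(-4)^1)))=-10/20713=-0.00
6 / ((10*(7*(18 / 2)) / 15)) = 0.14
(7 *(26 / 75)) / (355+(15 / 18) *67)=0.01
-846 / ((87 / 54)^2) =-274104 / 841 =-325.93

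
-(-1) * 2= 2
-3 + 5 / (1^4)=2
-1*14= -14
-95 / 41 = -2.32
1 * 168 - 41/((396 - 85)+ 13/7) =367633/2190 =167.87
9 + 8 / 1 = 17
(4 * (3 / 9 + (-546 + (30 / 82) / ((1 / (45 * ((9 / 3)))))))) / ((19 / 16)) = -3906688 / 2337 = -1671.67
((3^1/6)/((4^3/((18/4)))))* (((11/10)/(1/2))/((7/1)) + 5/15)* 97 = 4947/2240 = 2.21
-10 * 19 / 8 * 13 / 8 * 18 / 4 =-11115 / 64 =-173.67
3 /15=1 /5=0.20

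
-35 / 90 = -0.39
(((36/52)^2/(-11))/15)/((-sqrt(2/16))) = 54* sqrt(2)/9295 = 0.01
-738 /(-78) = 123 /13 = 9.46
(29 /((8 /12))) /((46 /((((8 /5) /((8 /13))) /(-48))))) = -377 /7360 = -0.05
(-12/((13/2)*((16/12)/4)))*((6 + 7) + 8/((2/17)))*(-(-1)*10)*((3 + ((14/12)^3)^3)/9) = -352933475/101088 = -3491.35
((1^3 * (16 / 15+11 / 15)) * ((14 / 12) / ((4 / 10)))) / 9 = 7 / 12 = 0.58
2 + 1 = 3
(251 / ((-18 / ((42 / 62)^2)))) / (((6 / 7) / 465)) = -430465 / 124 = -3471.49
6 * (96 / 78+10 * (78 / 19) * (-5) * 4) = -1214976 / 247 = -4918.93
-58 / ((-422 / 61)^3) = 0.18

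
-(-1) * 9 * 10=90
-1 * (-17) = 17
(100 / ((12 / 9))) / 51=25 / 17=1.47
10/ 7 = 1.43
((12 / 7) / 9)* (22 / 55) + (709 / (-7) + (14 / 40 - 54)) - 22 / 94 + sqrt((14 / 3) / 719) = -3061547 / 19740 + sqrt(30198) / 2157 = -155.01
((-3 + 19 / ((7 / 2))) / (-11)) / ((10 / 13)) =-0.29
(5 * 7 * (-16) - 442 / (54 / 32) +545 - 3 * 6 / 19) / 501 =-142549 / 257013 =-0.55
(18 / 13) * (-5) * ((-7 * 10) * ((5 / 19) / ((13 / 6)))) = 189000 / 3211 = 58.86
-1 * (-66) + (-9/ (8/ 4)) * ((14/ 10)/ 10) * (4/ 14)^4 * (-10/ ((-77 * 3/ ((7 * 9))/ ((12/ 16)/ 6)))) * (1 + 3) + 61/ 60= 15169937/ 226380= 67.01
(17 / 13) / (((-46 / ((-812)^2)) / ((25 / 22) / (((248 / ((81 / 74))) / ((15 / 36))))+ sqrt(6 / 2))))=-5604424 * sqrt(3) / 299-2364366375 / 60359728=-32504.55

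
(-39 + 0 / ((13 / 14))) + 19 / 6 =-215 / 6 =-35.83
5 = 5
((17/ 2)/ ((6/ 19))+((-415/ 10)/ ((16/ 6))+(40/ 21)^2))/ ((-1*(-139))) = 105715/ 980784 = 0.11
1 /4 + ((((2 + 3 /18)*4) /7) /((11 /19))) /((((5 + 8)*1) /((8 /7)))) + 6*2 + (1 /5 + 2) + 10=796793 /32340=24.64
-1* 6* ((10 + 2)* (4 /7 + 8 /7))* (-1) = 864 /7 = 123.43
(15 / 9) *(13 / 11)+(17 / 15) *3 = 886 / 165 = 5.37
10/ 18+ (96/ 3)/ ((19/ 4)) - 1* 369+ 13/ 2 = -121481/ 342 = -355.21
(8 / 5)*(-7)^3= -2744 / 5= -548.80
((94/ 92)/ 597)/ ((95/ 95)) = 47/ 27462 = 0.00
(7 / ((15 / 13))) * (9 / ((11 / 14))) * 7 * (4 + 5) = 240786 / 55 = 4377.93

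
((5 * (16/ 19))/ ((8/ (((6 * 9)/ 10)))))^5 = 459165024/ 2476099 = 185.44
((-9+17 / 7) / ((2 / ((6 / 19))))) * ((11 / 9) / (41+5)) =-11 / 399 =-0.03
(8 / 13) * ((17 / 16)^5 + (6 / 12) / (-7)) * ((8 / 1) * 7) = 9414711 / 212992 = 44.20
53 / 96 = 0.55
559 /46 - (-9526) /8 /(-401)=9.18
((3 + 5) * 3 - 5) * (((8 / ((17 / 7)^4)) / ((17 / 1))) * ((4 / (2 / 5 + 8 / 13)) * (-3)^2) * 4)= 569325120 / 15618427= 36.45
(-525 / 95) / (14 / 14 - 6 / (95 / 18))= 525 / 13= 40.38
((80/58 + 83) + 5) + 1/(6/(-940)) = -67.29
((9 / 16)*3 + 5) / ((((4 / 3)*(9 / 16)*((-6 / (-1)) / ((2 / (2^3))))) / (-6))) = -107 / 48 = -2.23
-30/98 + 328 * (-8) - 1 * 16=-129375/49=-2640.31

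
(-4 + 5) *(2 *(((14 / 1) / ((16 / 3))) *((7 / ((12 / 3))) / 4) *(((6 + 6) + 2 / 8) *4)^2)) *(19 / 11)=6705993 / 704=9525.56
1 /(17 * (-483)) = -1 /8211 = -0.00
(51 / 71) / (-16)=-51 / 1136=-0.04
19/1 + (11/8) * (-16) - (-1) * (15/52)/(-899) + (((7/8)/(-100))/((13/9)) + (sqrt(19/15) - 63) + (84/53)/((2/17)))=-26032447161/495528800 + sqrt(285)/15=-51.41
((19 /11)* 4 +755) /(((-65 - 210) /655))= -1097911 /605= -1814.73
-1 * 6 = -6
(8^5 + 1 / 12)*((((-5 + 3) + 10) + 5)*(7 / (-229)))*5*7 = -1252396145 / 2748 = -455748.23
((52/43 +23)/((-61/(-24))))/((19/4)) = 99936/49837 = 2.01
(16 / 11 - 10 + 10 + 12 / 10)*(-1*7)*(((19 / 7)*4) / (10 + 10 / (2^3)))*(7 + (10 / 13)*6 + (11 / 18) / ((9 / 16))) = -227.78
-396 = -396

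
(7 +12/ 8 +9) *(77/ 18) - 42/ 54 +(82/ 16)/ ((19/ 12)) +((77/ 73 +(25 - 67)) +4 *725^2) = 2102536.37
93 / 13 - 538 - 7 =-6992 / 13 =-537.85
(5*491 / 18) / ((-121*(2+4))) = -0.19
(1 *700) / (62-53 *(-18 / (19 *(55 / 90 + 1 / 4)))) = 206150 / 35431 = 5.82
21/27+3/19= 160/171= 0.94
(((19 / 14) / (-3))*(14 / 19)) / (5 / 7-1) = 7 / 6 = 1.17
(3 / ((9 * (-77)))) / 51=-1 / 11781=-0.00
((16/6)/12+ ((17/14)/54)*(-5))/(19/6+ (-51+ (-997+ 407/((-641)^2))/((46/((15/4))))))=-784371829/922416379731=-0.00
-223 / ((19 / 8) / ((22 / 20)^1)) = -9812 / 95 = -103.28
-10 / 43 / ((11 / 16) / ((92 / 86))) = -7360 / 20339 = -0.36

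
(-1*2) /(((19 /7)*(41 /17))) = -238 /779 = -0.31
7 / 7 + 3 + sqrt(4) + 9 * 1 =15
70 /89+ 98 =8792 /89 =98.79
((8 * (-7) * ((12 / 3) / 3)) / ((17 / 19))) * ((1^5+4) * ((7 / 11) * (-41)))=10886.56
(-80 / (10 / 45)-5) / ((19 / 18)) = -6570 / 19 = -345.79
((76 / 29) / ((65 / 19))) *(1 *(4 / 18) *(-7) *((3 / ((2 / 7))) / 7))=-10108 / 5655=-1.79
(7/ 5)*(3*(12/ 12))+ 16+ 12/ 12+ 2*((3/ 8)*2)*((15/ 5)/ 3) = 227/ 10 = 22.70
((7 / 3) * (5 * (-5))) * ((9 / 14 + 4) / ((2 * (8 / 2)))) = -1625 / 48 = -33.85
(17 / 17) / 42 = 1 / 42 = 0.02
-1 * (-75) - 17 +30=88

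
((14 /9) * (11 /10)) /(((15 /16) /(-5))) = -1232 /135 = -9.13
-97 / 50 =-1.94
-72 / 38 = -36 / 19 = -1.89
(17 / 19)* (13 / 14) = 0.83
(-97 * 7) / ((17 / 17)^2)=-679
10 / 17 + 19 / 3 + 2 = 8.92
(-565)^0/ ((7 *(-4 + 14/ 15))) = -0.05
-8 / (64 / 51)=-51 / 8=-6.38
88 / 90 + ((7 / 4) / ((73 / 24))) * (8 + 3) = 24002 / 3285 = 7.31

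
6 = 6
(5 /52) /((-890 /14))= -7 /4628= -0.00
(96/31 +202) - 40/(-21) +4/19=2563006/12369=207.21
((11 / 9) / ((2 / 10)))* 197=10835 / 9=1203.89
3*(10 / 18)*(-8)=-40 / 3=-13.33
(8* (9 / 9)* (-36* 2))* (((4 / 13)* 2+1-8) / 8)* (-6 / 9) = -3984 / 13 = -306.46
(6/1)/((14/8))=24/7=3.43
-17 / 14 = -1.21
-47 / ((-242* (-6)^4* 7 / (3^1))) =0.00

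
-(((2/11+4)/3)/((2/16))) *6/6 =-11.15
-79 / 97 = -0.81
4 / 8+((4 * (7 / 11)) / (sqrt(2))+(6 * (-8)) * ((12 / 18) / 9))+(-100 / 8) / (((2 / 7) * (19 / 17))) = -28865 / 684+14 * sqrt(2) / 11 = -40.40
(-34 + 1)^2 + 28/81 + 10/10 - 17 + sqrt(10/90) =86968/81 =1073.68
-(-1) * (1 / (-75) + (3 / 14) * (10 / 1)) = 1118 / 525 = 2.13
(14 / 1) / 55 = 14 / 55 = 0.25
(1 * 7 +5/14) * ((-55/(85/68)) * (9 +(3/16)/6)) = -2923.54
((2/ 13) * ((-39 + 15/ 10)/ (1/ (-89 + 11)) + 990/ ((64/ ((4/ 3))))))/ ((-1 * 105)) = -1571/ 364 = -4.32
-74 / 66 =-37 / 33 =-1.12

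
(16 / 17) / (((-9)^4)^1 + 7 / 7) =0.00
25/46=0.54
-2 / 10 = -1 / 5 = -0.20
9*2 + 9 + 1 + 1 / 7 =197 / 7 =28.14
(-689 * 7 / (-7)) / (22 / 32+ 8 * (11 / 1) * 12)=208 / 319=0.65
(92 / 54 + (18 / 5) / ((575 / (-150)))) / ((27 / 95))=45106 / 16767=2.69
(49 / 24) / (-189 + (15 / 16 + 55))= -98 / 6387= -0.02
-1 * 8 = -8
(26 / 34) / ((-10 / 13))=-169 / 170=-0.99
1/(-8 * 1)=-1/8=-0.12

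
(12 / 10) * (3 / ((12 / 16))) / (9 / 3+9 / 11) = 44 / 35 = 1.26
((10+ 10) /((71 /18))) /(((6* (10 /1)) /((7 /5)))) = 42 /355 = 0.12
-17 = -17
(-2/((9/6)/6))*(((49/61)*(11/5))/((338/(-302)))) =12.63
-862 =-862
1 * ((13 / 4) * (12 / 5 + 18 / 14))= 1677 / 140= 11.98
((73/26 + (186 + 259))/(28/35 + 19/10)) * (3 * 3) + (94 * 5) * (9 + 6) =111055/13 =8542.69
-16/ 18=-8/ 9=-0.89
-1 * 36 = -36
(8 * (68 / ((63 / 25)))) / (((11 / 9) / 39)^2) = 186170400 / 847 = 219799.76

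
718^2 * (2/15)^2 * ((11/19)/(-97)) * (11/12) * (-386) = 24078063944/1244025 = 19354.97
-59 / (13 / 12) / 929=-708 / 12077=-0.06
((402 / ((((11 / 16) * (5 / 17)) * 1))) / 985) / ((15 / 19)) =692512 / 270875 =2.56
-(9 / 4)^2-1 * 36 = -657 / 16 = -41.06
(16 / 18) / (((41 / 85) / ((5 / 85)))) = 40 / 369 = 0.11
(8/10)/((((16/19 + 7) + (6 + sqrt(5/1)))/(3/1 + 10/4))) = 4997/15310 - 361 *sqrt(5)/15310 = 0.27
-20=-20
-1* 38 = -38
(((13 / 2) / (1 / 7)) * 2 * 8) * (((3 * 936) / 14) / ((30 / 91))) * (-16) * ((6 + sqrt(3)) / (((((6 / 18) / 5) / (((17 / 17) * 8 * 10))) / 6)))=-306142986240-51023831040 * sqrt(3)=-394518853998.09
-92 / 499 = -0.18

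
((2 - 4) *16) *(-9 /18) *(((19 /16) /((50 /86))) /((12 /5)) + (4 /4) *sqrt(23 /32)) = 2 *sqrt(46) + 817 /60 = 27.18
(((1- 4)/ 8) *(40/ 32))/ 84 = -5/ 896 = -0.01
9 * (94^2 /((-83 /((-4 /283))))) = 318096 /23489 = 13.54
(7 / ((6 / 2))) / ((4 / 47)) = 329 / 12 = 27.42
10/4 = 5/2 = 2.50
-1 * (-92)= 92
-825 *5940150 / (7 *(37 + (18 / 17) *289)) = -4900623750 / 2401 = -2041076.11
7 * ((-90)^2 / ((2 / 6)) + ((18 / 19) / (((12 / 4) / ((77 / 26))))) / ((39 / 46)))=546215894 / 3211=170107.72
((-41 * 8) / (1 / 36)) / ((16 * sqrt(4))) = -369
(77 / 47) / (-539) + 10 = 10.00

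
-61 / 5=-12.20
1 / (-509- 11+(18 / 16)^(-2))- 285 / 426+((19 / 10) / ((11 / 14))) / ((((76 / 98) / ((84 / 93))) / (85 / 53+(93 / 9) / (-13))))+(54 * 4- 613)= -378257169548651 / 956661920760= -395.39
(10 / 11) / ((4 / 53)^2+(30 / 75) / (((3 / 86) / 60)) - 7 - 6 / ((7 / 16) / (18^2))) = -196630 / 813785731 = -0.00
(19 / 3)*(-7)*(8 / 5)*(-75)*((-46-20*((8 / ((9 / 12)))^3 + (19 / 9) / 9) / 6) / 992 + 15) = 435813070 / 7533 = 57853.85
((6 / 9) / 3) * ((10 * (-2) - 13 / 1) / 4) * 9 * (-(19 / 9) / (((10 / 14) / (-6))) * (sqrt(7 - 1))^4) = -52668 / 5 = -10533.60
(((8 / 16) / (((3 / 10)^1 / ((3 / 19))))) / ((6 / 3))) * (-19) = -2.50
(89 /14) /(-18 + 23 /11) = -979 /2450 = -0.40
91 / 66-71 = -69.62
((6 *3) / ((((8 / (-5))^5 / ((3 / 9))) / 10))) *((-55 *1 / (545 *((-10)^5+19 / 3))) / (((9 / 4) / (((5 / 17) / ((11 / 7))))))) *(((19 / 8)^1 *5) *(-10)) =259765625 / 4553644384256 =0.00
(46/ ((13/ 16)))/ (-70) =-368/ 455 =-0.81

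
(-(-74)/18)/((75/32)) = 1184/675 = 1.75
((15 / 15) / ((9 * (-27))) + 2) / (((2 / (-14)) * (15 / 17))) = -11543 / 729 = -15.83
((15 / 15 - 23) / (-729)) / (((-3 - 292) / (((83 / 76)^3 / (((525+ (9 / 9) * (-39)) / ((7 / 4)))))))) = -44027599 / 91760672136960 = -0.00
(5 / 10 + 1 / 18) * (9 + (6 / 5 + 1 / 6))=311 / 54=5.76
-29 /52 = -0.56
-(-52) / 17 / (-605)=-52 / 10285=-0.01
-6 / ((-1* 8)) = 3 / 4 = 0.75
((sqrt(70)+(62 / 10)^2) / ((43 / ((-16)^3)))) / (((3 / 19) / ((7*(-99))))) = 17977344*sqrt(70) / 43+17276227584 / 1075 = 19568798.94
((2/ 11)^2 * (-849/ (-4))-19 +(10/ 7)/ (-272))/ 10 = -276201/ 230384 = -1.20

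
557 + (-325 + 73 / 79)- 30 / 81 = 496037 / 2133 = 232.55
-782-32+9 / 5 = -812.20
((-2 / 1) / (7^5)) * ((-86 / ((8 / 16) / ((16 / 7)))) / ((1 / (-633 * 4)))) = -13936128 / 117649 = -118.46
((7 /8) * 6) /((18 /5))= 35 /24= 1.46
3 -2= 1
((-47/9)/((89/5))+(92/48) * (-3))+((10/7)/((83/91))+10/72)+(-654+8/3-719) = -60928193/44322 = -1374.67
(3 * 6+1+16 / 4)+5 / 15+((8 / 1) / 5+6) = 464 / 15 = 30.93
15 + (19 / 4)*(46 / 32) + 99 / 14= 12947 / 448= 28.90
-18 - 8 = -26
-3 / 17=-0.18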